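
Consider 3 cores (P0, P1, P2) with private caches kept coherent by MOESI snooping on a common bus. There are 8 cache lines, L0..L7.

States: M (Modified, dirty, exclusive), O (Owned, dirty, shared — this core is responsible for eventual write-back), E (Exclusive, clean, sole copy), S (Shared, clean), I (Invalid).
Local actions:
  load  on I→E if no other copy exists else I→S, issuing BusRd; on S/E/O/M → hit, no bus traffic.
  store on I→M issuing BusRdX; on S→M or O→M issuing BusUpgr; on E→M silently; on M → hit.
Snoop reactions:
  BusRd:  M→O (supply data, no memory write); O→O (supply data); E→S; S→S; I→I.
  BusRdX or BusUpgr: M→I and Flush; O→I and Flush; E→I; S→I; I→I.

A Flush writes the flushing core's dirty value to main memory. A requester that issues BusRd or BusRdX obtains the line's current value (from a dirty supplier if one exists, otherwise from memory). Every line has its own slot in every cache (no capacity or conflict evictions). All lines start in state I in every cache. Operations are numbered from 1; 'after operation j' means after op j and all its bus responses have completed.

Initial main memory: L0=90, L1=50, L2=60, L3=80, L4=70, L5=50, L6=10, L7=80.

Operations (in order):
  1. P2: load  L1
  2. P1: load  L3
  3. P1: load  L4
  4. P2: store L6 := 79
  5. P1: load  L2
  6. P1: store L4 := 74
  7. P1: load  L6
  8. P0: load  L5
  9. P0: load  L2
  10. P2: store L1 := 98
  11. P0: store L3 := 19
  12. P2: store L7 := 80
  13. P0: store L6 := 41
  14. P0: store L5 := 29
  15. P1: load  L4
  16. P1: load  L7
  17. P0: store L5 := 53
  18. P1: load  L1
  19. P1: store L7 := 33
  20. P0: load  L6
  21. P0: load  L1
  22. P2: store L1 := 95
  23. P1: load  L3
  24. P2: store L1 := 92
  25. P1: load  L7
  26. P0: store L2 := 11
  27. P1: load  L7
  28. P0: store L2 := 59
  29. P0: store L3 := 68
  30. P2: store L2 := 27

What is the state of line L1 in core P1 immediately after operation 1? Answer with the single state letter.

state = I

  op1 P2: load  L1 → I/I/E on L1; bus BusRd; mem=50
  op2 P1: load  L3 → I/E/I on L3; bus BusRd; mem=80
  op3 P1: load  L4 → I/E/I on L4; bus BusRd; mem=70
  op4 P2: store L6 := 79 → I/I/M on L6; bus BusRdX; mem=10
  op5 P1: load  L2 → I/E/I on L2; bus BusRd; mem=60
  op6 P1: store L4 := 74 → I/M/I on L4; bus (none); mem=70
  op7 P1: load  L6 → I/S/O on L6; bus BusRd; mem=10
  op8 P0: load  L5 → E/I/I on L5; bus BusRd; mem=50
  op9 P0: load  L2 → S/S/I on L2; bus BusRd; mem=60
  op10 P2: store L1 := 98 → I/I/M on L1; bus (none); mem=50
  op11 P0: store L3 := 19 → M/I/I on L3; bus BusRdX; mem=80
  op12 P2: store L7 := 80 → I/I/M on L7; bus BusRdX; mem=80
  op13 P0: store L6 := 41 → M/I/I on L6; bus BusRdX Flush; mem=79
  op14 P0: store L5 := 29 → M/I/I on L5; bus (none); mem=50
  op15 P1: load  L4 → I/M/I on L4; bus (none); mem=70
  op16 P1: load  L7 → I/S/O on L7; bus BusRd; mem=80
  op17 P0: store L5 := 53 → M/I/I on L5; bus (none); mem=50
  op18 P1: load  L1 → I/S/O on L1; bus BusRd; mem=50
  op19 P1: store L7 := 33 → I/M/I on L7; bus BusUpgr Flush; mem=80
  op20 P0: load  L6 → M/I/I on L6; bus (none); mem=79
  op21 P0: load  L1 → S/S/O on L1; bus BusRd; mem=50
  op22 P2: store L1 := 95 → I/I/M on L1; bus BusUpgr; mem=50
  op23 P1: load  L3 → O/S/I on L3; bus BusRd; mem=80
  op24 P2: store L1 := 92 → I/I/M on L1; bus (none); mem=50
  op25 P1: load  L7 → I/M/I on L7; bus (none); mem=80
  op26 P0: store L2 := 11 → M/I/I on L2; bus BusUpgr; mem=60
  op27 P1: load  L7 → I/M/I on L7; bus (none); mem=80
  op28 P0: store L2 := 59 → M/I/I on L2; bus (none); mem=60
  op29 P0: store L3 := 68 → M/I/I on L3; bus BusUpgr; mem=80
  op30 P2: store L2 := 27 → I/I/M on L2; bus BusRdX Flush; mem=59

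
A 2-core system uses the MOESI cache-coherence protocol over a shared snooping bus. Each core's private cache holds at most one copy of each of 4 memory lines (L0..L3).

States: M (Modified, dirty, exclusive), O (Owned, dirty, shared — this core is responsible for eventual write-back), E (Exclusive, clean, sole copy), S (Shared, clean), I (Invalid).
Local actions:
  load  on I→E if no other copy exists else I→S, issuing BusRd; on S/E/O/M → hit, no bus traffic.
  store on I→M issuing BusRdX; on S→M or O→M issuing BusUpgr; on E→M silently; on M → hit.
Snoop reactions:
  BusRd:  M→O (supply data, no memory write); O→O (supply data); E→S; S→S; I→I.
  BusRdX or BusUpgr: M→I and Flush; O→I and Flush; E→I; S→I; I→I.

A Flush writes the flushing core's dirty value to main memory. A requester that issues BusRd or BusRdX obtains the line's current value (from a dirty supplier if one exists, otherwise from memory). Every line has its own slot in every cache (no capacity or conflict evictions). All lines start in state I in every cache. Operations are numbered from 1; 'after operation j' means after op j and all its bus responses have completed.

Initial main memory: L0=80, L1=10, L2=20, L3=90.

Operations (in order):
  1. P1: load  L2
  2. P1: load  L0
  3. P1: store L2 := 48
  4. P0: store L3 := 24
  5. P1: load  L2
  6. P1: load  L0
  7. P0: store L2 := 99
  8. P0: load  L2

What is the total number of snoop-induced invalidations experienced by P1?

1. P1: load  L2  bus=[BusRd]  L2: P0=I P1=E  mem[L2]=20
2. P1: load  L0  bus=[BusRd]  L0: P0=I P1=E  mem[L0]=80
3. P1: store L2 := 48  bus=[-]  L2: P0=I P1=M  mem[L2]=20
4. P0: store L3 := 24  bus=[BusRdX]  L3: P0=M P1=I  mem[L3]=90
5. P1: load  L2  bus=[-]  L2: P0=I P1=M  mem[L2]=20
6. P1: load  L0  bus=[-]  L0: P0=I P1=E  mem[L0]=80
7. P0: store L2 := 99  bus=[BusRdX,Flush]  L2: P0=M P1=I  mem[L2]=48
8. P0: load  L2  bus=[-]  L2: P0=M P1=I  mem[L2]=48

invalidations = 1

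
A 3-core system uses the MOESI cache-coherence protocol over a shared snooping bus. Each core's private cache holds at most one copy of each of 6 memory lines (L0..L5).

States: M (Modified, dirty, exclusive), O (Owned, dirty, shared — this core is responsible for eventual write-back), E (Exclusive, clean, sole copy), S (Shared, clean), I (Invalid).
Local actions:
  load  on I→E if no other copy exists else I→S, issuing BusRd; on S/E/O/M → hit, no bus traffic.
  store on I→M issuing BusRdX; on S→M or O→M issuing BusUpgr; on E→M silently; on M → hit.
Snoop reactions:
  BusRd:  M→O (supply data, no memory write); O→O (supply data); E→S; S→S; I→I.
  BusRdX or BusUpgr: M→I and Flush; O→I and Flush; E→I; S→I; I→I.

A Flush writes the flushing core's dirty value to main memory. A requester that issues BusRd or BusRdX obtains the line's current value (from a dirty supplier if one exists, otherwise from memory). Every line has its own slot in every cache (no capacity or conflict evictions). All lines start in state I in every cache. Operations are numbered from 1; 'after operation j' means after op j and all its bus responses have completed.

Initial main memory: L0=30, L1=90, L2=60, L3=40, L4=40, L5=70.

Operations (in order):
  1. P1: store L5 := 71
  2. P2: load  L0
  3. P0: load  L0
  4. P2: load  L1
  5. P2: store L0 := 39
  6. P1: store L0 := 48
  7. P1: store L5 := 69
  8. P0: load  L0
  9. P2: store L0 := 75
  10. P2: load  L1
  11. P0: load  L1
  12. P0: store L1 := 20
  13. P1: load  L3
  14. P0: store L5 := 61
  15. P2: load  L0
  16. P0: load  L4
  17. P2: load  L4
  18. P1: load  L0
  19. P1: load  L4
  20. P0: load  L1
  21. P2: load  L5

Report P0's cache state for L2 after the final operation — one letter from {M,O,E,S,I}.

state = I

  op1 P1: store L5 := 71 → I/M/I on L5; bus BusRdX; mem=70
  op2 P2: load  L0 → I/I/E on L0; bus BusRd; mem=30
  op3 P0: load  L0 → S/I/S on L0; bus BusRd; mem=30
  op4 P2: load  L1 → I/I/E on L1; bus BusRd; mem=90
  op5 P2: store L0 := 39 → I/I/M on L0; bus BusUpgr; mem=30
  op6 P1: store L0 := 48 → I/M/I on L0; bus BusRdX Flush; mem=39
  op7 P1: store L5 := 69 → I/M/I on L5; bus (none); mem=70
  op8 P0: load  L0 → S/O/I on L0; bus BusRd; mem=39
  op9 P2: store L0 := 75 → I/I/M on L0; bus BusRdX Flush; mem=48
  op10 P2: load  L1 → I/I/E on L1; bus (none); mem=90
  op11 P0: load  L1 → S/I/S on L1; bus BusRd; mem=90
  op12 P0: store L1 := 20 → M/I/I on L1; bus BusUpgr; mem=90
  op13 P1: load  L3 → I/E/I on L3; bus BusRd; mem=40
  op14 P0: store L5 := 61 → M/I/I on L5; bus BusRdX Flush; mem=69
  op15 P2: load  L0 → I/I/M on L0; bus (none); mem=48
  op16 P0: load  L4 → E/I/I on L4; bus BusRd; mem=40
  op17 P2: load  L4 → S/I/S on L4; bus BusRd; mem=40
  op18 P1: load  L0 → I/S/O on L0; bus BusRd; mem=48
  op19 P1: load  L4 → S/S/S on L4; bus BusRd; mem=40
  op20 P0: load  L1 → M/I/I on L1; bus (none); mem=90
  op21 P2: load  L5 → O/I/S on L5; bus BusRd; mem=69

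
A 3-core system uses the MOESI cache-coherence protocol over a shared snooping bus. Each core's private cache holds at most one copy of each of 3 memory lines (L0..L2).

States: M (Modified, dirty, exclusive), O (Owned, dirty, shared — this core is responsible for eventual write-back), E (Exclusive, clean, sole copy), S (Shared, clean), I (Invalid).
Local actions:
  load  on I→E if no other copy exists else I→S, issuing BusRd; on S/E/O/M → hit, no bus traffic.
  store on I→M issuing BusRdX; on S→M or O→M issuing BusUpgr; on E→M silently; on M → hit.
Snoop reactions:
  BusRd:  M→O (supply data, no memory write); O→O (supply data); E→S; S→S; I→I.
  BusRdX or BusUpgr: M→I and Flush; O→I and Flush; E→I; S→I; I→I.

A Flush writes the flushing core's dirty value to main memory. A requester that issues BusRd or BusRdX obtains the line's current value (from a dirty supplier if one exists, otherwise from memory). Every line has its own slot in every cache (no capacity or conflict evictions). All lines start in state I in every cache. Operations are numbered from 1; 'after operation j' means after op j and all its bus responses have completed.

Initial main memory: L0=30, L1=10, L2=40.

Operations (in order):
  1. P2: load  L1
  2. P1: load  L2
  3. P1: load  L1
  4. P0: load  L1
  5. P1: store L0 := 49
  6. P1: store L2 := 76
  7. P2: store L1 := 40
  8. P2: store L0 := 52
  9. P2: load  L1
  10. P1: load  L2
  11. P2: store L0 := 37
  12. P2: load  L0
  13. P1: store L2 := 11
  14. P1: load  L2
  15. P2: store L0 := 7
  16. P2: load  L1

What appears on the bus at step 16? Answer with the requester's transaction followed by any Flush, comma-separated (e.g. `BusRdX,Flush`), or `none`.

bus = none

  op1 P2: load  L1 → I/I/E on L1; bus BusRd; mem=10
  op2 P1: load  L2 → I/E/I on L2; bus BusRd; mem=40
  op3 P1: load  L1 → I/S/S on L1; bus BusRd; mem=10
  op4 P0: load  L1 → S/S/S on L1; bus BusRd; mem=10
  op5 P1: store L0 := 49 → I/M/I on L0; bus BusRdX; mem=30
  op6 P1: store L2 := 76 → I/M/I on L2; bus (none); mem=40
  op7 P2: store L1 := 40 → I/I/M on L1; bus BusUpgr; mem=10
  op8 P2: store L0 := 52 → I/I/M on L0; bus BusRdX Flush; mem=49
  op9 P2: load  L1 → I/I/M on L1; bus (none); mem=10
  op10 P1: load  L2 → I/M/I on L2; bus (none); mem=40
  op11 P2: store L0 := 37 → I/I/M on L0; bus (none); mem=49
  op12 P2: load  L0 → I/I/M on L0; bus (none); mem=49
  op13 P1: store L2 := 11 → I/M/I on L2; bus (none); mem=40
  op14 P1: load  L2 → I/M/I on L2; bus (none); mem=40
  op15 P2: store L0 := 7 → I/I/M on L0; bus (none); mem=49
  op16 P2: load  L1 → I/I/M on L1; bus (none); mem=10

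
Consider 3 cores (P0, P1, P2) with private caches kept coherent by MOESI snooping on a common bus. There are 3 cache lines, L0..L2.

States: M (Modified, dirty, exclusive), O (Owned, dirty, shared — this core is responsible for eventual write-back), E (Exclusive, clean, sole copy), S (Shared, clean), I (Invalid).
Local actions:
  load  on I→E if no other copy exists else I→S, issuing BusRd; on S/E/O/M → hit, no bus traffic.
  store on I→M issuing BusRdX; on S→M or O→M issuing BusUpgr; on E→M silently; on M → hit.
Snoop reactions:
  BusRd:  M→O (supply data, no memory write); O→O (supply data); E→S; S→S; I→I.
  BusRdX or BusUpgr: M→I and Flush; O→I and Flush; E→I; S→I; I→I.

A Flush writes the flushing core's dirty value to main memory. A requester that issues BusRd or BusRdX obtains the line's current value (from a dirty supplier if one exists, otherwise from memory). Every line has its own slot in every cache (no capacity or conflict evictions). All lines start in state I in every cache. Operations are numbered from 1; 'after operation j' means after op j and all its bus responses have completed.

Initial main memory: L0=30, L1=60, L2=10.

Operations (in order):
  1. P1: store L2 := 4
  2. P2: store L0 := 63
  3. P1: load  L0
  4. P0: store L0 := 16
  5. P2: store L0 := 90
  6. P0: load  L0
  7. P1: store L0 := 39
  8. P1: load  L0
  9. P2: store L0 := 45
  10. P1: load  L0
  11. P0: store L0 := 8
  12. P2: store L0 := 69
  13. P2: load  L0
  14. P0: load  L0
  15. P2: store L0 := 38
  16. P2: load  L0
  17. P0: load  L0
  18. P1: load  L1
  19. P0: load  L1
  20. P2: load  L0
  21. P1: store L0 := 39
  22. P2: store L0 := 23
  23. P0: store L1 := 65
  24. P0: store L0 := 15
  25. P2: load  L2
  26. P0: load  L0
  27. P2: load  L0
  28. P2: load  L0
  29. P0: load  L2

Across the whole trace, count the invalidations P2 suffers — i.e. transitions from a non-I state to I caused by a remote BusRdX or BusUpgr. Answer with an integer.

invalidations = 5

  op1 P1: store L2 := 4 → I/M/I on L2; bus BusRdX; mem=10
  op2 P2: store L0 := 63 → I/I/M on L0; bus BusRdX; mem=30
  op3 P1: load  L0 → I/S/O on L0; bus BusRd; mem=30
  op4 P0: store L0 := 16 → M/I/I on L0; bus BusRdX Flush; mem=63
  op5 P2: store L0 := 90 → I/I/M on L0; bus BusRdX Flush; mem=16
  op6 P0: load  L0 → S/I/O on L0; bus BusRd; mem=16
  op7 P1: store L0 := 39 → I/M/I on L0; bus BusRdX Flush; mem=90
  op8 P1: load  L0 → I/M/I on L0; bus (none); mem=90
  op9 P2: store L0 := 45 → I/I/M on L0; bus BusRdX Flush; mem=39
  op10 P1: load  L0 → I/S/O on L0; bus BusRd; mem=39
  op11 P0: store L0 := 8 → M/I/I on L0; bus BusRdX Flush; mem=45
  op12 P2: store L0 := 69 → I/I/M on L0; bus BusRdX Flush; mem=8
  op13 P2: load  L0 → I/I/M on L0; bus (none); mem=8
  op14 P0: load  L0 → S/I/O on L0; bus BusRd; mem=8
  op15 P2: store L0 := 38 → I/I/M on L0; bus BusUpgr; mem=8
  op16 P2: load  L0 → I/I/M on L0; bus (none); mem=8
  op17 P0: load  L0 → S/I/O on L0; bus BusRd; mem=8
  op18 P1: load  L1 → I/E/I on L1; bus BusRd; mem=60
  op19 P0: load  L1 → S/S/I on L1; bus BusRd; mem=60
  op20 P2: load  L0 → S/I/O on L0; bus (none); mem=8
  op21 P1: store L0 := 39 → I/M/I on L0; bus BusRdX Flush; mem=38
  op22 P2: store L0 := 23 → I/I/M on L0; bus BusRdX Flush; mem=39
  op23 P0: store L1 := 65 → M/I/I on L1; bus BusUpgr; mem=60
  op24 P0: store L0 := 15 → M/I/I on L0; bus BusRdX Flush; mem=23
  op25 P2: load  L2 → I/O/S on L2; bus BusRd; mem=10
  op26 P0: load  L0 → M/I/I on L0; bus (none); mem=23
  op27 P2: load  L0 → O/I/S on L0; bus BusRd; mem=23
  op28 P2: load  L0 → O/I/S on L0; bus (none); mem=23
  op29 P0: load  L2 → S/O/S on L2; bus BusRd; mem=10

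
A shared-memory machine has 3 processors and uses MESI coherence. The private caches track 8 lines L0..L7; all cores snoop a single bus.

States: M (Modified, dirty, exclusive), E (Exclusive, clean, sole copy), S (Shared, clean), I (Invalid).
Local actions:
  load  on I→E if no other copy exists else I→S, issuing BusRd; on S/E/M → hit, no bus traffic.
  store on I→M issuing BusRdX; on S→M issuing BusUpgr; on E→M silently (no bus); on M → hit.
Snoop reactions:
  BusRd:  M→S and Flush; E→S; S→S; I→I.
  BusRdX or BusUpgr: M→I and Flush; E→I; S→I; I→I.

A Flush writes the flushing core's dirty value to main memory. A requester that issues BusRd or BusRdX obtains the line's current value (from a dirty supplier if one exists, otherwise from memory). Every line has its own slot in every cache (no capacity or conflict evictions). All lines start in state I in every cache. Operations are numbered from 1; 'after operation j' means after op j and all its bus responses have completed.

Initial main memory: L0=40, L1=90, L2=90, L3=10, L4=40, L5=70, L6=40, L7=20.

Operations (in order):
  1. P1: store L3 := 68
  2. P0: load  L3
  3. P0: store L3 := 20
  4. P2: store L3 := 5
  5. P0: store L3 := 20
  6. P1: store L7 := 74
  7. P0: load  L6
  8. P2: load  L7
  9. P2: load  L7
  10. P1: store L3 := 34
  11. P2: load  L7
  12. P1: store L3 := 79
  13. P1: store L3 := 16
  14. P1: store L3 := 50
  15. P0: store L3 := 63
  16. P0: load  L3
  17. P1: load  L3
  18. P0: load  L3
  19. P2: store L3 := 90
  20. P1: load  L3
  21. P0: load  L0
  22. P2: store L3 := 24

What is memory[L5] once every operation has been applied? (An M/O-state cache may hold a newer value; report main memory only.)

  op1 P1: store L3 := 68 → I/M/I on L3; bus BusRdX; mem=10
  op2 P0: load  L3 → S/S/I on L3; bus BusRd Flush; mem=68
  op3 P0: store L3 := 20 → M/I/I on L3; bus BusUpgr; mem=68
  op4 P2: store L3 := 5 → I/I/M on L3; bus BusRdX Flush; mem=20
  op5 P0: store L3 := 20 → M/I/I on L3; bus BusRdX Flush; mem=5
  op6 P1: store L7 := 74 → I/M/I on L7; bus BusRdX; mem=20
  op7 P0: load  L6 → E/I/I on L6; bus BusRd; mem=40
  op8 P2: load  L7 → I/S/S on L7; bus BusRd Flush; mem=74
  op9 P2: load  L7 → I/S/S on L7; bus (none); mem=74
  op10 P1: store L3 := 34 → I/M/I on L3; bus BusRdX Flush; mem=20
  op11 P2: load  L7 → I/S/S on L7; bus (none); mem=74
  op12 P1: store L3 := 79 → I/M/I on L3; bus (none); mem=20
  op13 P1: store L3 := 16 → I/M/I on L3; bus (none); mem=20
  op14 P1: store L3 := 50 → I/M/I on L3; bus (none); mem=20
  op15 P0: store L3 := 63 → M/I/I on L3; bus BusRdX Flush; mem=50
  op16 P0: load  L3 → M/I/I on L3; bus (none); mem=50
  op17 P1: load  L3 → S/S/I on L3; bus BusRd Flush; mem=63
  op18 P0: load  L3 → S/S/I on L3; bus (none); mem=63
  op19 P2: store L3 := 90 → I/I/M on L3; bus BusRdX; mem=63
  op20 P1: load  L3 → I/S/S on L3; bus BusRd Flush; mem=90
  op21 P0: load  L0 → E/I/I on L0; bus BusRd; mem=40
  op22 P2: store L3 := 24 → I/I/M on L3; bus BusUpgr; mem=90

memory[L5] = 70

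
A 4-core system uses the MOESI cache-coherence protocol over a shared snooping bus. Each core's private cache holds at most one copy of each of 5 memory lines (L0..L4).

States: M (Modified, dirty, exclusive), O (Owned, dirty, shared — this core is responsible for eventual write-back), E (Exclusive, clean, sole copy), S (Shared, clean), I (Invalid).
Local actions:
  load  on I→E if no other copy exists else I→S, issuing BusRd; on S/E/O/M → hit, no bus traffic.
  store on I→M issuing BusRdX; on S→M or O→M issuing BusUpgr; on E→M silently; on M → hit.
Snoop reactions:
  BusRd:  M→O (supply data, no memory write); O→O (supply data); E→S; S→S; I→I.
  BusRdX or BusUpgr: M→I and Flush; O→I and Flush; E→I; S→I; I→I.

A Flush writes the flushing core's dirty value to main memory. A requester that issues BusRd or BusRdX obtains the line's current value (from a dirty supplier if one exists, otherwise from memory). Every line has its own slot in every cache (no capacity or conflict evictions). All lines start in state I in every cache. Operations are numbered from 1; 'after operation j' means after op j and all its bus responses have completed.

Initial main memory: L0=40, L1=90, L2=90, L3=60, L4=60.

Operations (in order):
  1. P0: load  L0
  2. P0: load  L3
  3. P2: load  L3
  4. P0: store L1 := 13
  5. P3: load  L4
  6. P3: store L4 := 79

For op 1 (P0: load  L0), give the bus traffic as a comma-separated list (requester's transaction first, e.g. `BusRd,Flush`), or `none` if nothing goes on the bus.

bus = BusRd

[1] P0: load  L0 | P0:E(40), P1:I, P2:I, P3:I | bus: BusRd
[2] P0: load  L3 | P0:E(60), P1:I, P2:I, P3:I | bus: BusRd
[3] P2: load  L3 | P0:S(60), P1:I, P2:S(60), P3:I | bus: BusRd
[4] P0: store L1 := 13 | P0:M(13), P1:I, P2:I, P3:I | bus: BusRdX
[5] P3: load  L4 | P0:I, P1:I, P2:I, P3:E(60) | bus: BusRd
[6] P3: store L4 := 79 | P0:I, P1:I, P2:I, P3:M(79) | bus: none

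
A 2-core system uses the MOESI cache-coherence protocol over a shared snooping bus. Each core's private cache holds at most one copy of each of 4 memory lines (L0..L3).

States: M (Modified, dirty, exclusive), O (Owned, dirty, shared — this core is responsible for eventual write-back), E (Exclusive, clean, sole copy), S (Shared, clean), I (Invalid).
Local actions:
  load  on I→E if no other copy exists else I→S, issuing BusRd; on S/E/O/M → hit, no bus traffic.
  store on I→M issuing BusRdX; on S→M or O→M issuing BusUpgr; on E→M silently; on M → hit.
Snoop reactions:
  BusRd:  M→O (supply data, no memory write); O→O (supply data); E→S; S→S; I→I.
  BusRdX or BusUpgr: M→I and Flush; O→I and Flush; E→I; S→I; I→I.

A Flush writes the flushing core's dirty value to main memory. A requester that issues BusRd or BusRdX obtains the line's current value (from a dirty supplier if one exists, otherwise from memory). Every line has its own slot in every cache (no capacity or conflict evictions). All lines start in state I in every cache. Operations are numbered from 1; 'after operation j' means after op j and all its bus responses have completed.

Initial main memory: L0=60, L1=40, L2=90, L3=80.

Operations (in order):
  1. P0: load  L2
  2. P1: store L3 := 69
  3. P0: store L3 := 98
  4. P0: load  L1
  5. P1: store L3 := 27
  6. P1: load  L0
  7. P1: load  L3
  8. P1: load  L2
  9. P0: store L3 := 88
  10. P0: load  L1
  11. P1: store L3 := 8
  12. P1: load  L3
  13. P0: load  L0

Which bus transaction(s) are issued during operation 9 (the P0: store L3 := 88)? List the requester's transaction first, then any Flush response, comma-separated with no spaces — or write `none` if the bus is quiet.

bus = BusRdX,Flush

  op1 P0: load  L2 → E/I on L2; bus BusRd; mem=90
  op2 P1: store L3 := 69 → I/M on L3; bus BusRdX; mem=80
  op3 P0: store L3 := 98 → M/I on L3; bus BusRdX Flush; mem=69
  op4 P0: load  L1 → E/I on L1; bus BusRd; mem=40
  op5 P1: store L3 := 27 → I/M on L3; bus BusRdX Flush; mem=98
  op6 P1: load  L0 → I/E on L0; bus BusRd; mem=60
  op7 P1: load  L3 → I/M on L3; bus (none); mem=98
  op8 P1: load  L2 → S/S on L2; bus BusRd; mem=90
  op9 P0: store L3 := 88 → M/I on L3; bus BusRdX Flush; mem=27
  op10 P0: load  L1 → E/I on L1; bus (none); mem=40
  op11 P1: store L3 := 8 → I/M on L3; bus BusRdX Flush; mem=88
  op12 P1: load  L3 → I/M on L3; bus (none); mem=88
  op13 P0: load  L0 → S/S on L0; bus BusRd; mem=60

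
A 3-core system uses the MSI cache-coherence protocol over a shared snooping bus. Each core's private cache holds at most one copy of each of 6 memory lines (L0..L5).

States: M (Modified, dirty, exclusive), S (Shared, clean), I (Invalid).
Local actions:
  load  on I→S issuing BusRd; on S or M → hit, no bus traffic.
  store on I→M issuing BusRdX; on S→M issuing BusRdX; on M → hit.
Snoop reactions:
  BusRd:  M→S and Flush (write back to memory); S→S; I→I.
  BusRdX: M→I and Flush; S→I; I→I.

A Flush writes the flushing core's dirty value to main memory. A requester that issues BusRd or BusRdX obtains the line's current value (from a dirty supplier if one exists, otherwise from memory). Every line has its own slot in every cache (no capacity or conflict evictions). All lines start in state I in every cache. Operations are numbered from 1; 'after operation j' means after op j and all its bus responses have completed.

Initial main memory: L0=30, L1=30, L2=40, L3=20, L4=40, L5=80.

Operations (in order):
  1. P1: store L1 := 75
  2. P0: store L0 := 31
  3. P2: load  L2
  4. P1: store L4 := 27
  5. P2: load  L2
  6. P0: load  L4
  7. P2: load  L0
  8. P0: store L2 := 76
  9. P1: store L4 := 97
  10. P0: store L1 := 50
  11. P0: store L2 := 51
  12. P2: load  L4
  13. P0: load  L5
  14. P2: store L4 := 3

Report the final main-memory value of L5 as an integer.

[1] P1: store L1 := 75 | P0:I, P1:M(75), P2:I | bus: BusRdX
[2] P0: store L0 := 31 | P0:M(31), P1:I, P2:I | bus: BusRdX
[3] P2: load  L2 | P0:I, P1:I, P2:S(40) | bus: BusRd
[4] P1: store L4 := 27 | P0:I, P1:M(27), P2:I | bus: BusRdX
[5] P2: load  L2 | P0:I, P1:I, P2:S(40) | bus: none
[6] P0: load  L4 | P0:S(27), P1:S(27), P2:I | bus: BusRd,Flush
[7] P2: load  L0 | P0:S(31), P1:I, P2:S(31) | bus: BusRd,Flush
[8] P0: store L2 := 76 | P0:M(76), P1:I, P2:I | bus: BusRdX
[9] P1: store L4 := 97 | P0:I, P1:M(97), P2:I | bus: BusRdX
[10] P0: store L1 := 50 | P0:M(50), P1:I, P2:I | bus: BusRdX,Flush
[11] P0: store L2 := 51 | P0:M(51), P1:I, P2:I | bus: none
[12] P2: load  L4 | P0:I, P1:S(97), P2:S(97) | bus: BusRd,Flush
[13] P0: load  L5 | P0:S(80), P1:I, P2:I | bus: BusRd
[14] P2: store L4 := 3 | P0:I, P1:I, P2:M(3) | bus: BusRdX

memory[L5] = 80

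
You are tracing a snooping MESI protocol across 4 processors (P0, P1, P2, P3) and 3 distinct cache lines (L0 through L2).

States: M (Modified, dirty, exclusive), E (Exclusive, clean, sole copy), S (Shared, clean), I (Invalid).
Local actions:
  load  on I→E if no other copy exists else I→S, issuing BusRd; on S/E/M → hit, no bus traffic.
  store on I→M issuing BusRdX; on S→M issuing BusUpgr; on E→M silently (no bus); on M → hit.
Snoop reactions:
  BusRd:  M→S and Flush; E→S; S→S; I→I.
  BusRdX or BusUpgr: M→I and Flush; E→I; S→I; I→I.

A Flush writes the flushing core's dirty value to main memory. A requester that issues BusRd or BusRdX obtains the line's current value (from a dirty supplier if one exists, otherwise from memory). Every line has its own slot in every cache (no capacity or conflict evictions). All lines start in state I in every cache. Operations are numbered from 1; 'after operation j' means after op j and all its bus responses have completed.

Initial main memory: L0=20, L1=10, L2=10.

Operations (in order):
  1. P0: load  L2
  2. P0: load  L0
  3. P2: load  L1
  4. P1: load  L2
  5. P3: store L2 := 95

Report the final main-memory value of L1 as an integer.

memory[L1] = 10

step 1: P0: load  L2  ⟶  EIII  (L2)  txn=BusRd  M[L2]=10
step 2: P0: load  L0  ⟶  EIII  (L0)  txn=BusRd  M[L0]=20
step 3: P2: load  L1  ⟶  IIEI  (L1)  txn=BusRd  M[L1]=10
step 4: P1: load  L2  ⟶  SSII  (L2)  txn=BusRd  M[L2]=10
step 5: P3: store L2 := 95  ⟶  IIIM  (L2)  txn=BusRdX  M[L2]=10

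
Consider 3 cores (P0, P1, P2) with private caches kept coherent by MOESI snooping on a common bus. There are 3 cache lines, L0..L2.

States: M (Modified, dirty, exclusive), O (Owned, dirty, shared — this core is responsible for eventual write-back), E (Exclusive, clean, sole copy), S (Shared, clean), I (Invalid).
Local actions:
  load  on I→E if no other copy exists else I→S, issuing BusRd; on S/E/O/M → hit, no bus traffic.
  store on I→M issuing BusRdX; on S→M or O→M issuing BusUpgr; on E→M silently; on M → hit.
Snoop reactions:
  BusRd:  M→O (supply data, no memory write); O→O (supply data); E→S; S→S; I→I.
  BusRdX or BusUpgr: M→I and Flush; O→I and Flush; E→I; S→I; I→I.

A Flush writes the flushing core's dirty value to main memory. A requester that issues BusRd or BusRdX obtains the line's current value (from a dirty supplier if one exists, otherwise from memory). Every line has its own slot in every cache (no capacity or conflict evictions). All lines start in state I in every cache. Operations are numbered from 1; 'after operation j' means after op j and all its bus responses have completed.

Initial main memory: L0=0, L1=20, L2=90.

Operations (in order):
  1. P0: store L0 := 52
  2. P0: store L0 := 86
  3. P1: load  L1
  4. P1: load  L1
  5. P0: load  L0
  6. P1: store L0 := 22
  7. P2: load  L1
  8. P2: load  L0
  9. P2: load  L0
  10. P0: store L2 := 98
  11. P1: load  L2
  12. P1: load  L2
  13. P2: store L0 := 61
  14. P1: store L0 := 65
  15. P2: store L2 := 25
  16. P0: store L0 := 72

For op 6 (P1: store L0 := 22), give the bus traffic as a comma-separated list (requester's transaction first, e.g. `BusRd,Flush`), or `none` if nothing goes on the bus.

bus = BusRdX,Flush

1. P0: store L0 := 52  bus=[BusRdX]  L0: P0=M P1=I P2=I  mem[L0]=0
2. P0: store L0 := 86  bus=[-]  L0: P0=M P1=I P2=I  mem[L0]=0
3. P1: load  L1  bus=[BusRd]  L1: P0=I P1=E P2=I  mem[L1]=20
4. P1: load  L1  bus=[-]  L1: P0=I P1=E P2=I  mem[L1]=20
5. P0: load  L0  bus=[-]  L0: P0=M P1=I P2=I  mem[L0]=0
6. P1: store L0 := 22  bus=[BusRdX,Flush]  L0: P0=I P1=M P2=I  mem[L0]=86
7. P2: load  L1  bus=[BusRd]  L1: P0=I P1=S P2=S  mem[L1]=20
8. P2: load  L0  bus=[BusRd]  L0: P0=I P1=O P2=S  mem[L0]=86
9. P2: load  L0  bus=[-]  L0: P0=I P1=O P2=S  mem[L0]=86
10. P0: store L2 := 98  bus=[BusRdX]  L2: P0=M P1=I P2=I  mem[L2]=90
11. P1: load  L2  bus=[BusRd]  L2: P0=O P1=S P2=I  mem[L2]=90
12. P1: load  L2  bus=[-]  L2: P0=O P1=S P2=I  mem[L2]=90
13. P2: store L0 := 61  bus=[BusUpgr,Flush]  L0: P0=I P1=I P2=M  mem[L0]=22
14. P1: store L0 := 65  bus=[BusRdX,Flush]  L0: P0=I P1=M P2=I  mem[L0]=61
15. P2: store L2 := 25  bus=[BusRdX,Flush]  L2: P0=I P1=I P2=M  mem[L2]=98
16. P0: store L0 := 72  bus=[BusRdX,Flush]  L0: P0=M P1=I P2=I  mem[L0]=65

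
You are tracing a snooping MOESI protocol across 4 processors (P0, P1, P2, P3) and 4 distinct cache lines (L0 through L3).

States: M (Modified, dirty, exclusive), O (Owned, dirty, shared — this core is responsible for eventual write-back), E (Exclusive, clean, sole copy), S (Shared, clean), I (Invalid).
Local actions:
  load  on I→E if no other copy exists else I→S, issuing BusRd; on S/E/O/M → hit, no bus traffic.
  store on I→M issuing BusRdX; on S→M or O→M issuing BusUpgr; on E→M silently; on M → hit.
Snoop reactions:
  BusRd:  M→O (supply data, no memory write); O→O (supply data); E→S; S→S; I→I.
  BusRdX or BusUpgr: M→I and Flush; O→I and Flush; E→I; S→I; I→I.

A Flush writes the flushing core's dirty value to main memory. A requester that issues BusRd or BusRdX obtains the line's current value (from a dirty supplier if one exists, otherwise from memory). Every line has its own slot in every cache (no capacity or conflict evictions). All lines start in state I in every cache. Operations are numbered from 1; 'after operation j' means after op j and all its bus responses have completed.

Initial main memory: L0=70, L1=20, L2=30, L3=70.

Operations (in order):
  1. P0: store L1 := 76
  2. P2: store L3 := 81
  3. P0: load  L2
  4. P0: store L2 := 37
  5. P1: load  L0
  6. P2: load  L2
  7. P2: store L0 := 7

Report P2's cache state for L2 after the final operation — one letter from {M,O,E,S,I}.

[1] P0: store L1 := 76 | P0:M(76), P1:I, P2:I, P3:I | bus: BusRdX
[2] P2: store L3 := 81 | P0:I, P1:I, P2:M(81), P3:I | bus: BusRdX
[3] P0: load  L2 | P0:E(30), P1:I, P2:I, P3:I | bus: BusRd
[4] P0: store L2 := 37 | P0:M(37), P1:I, P2:I, P3:I | bus: none
[5] P1: load  L0 | P0:I, P1:E(70), P2:I, P3:I | bus: BusRd
[6] P2: load  L2 | P0:O(37), P1:I, P2:S(37), P3:I | bus: BusRd
[7] P2: store L0 := 7 | P0:I, P1:I, P2:M(7), P3:I | bus: BusRdX

state = S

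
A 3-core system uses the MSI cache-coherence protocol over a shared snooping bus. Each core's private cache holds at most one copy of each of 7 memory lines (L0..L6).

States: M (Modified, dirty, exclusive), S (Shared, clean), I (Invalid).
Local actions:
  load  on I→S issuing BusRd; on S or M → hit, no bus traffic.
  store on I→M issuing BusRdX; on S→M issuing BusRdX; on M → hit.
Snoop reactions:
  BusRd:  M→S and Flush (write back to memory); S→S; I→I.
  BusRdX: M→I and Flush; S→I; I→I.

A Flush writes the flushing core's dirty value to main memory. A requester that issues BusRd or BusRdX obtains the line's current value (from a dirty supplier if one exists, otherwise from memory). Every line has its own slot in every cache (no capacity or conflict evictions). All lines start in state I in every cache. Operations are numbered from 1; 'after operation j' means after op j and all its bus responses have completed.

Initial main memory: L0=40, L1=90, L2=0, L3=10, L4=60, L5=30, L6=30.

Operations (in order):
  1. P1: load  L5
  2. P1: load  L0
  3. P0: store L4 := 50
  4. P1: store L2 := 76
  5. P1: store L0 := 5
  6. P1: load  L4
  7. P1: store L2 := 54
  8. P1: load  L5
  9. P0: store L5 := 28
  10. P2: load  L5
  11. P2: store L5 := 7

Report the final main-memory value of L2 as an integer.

memory[L2] = 0

step 1: P1: load  L5  ⟶  ISI  (L5)  txn=BusRd  M[L5]=30
step 2: P1: load  L0  ⟶  ISI  (L0)  txn=BusRd  M[L0]=40
step 3: P0: store L4 := 50  ⟶  MII  (L4)  txn=BusRdX  M[L4]=60
step 4: P1: store L2 := 76  ⟶  IMI  (L2)  txn=BusRdX  M[L2]=0
step 5: P1: store L0 := 5  ⟶  IMI  (L0)  txn=BusRdX  M[L0]=40
step 6: P1: load  L4  ⟶  SSI  (L4)  txn=BusRd+Flush  M[L4]=50
step 7: P1: store L2 := 54  ⟶  IMI  (L2)  txn=∅  M[L2]=0
step 8: P1: load  L5  ⟶  ISI  (L5)  txn=∅  M[L5]=30
step 9: P0: store L5 := 28  ⟶  MII  (L5)  txn=BusRdX  M[L5]=30
step 10: P2: load  L5  ⟶  SIS  (L5)  txn=BusRd+Flush  M[L5]=28
step 11: P2: store L5 := 7  ⟶  IIM  (L5)  txn=BusRdX  M[L5]=28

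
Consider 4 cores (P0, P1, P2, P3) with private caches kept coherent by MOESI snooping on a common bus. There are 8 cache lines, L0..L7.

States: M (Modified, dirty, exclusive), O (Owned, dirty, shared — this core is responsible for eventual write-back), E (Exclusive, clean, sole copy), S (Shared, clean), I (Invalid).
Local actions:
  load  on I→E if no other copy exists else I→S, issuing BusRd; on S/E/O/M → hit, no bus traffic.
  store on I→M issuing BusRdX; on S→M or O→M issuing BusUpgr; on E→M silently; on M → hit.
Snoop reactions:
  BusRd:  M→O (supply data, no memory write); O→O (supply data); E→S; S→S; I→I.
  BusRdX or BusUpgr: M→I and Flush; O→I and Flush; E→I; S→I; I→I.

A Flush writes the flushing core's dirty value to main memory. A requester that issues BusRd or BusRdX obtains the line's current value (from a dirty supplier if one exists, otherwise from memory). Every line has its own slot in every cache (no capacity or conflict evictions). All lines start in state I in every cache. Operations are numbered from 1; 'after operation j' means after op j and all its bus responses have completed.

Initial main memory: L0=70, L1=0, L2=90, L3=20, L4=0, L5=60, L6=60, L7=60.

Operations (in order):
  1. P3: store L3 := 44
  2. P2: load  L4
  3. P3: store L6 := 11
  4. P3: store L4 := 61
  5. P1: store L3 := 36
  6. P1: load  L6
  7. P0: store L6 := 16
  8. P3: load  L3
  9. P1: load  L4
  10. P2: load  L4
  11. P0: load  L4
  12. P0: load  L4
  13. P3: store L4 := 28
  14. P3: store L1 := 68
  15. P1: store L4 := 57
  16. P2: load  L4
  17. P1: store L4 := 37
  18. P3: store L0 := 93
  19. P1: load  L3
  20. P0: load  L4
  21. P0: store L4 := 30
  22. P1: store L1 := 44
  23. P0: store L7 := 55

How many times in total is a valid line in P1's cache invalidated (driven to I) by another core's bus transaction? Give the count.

invalidations = 3

[1] P3: store L3 := 44 | P0:I, P1:I, P2:I, P3:M(44) | bus: BusRdX
[2] P2: load  L4 | P0:I, P1:I, P2:E(0), P3:I | bus: BusRd
[3] P3: store L6 := 11 | P0:I, P1:I, P2:I, P3:M(11) | bus: BusRdX
[4] P3: store L4 := 61 | P0:I, P1:I, P2:I, P3:M(61) | bus: BusRdX
[5] P1: store L3 := 36 | P0:I, P1:M(36), P2:I, P3:I | bus: BusRdX,Flush
[6] P1: load  L6 | P0:I, P1:S(11), P2:I, P3:O(11) | bus: BusRd
[7] P0: store L6 := 16 | P0:M(16), P1:I, P2:I, P3:I | bus: BusRdX,Flush
[8] P3: load  L3 | P0:I, P1:O(36), P2:I, P3:S(36) | bus: BusRd
[9] P1: load  L4 | P0:I, P1:S(61), P2:I, P3:O(61) | bus: BusRd
[10] P2: load  L4 | P0:I, P1:S(61), P2:S(61), P3:O(61) | bus: BusRd
[11] P0: load  L4 | P0:S(61), P1:S(61), P2:S(61), P3:O(61) | bus: BusRd
[12] P0: load  L4 | P0:S(61), P1:S(61), P2:S(61), P3:O(61) | bus: none
[13] P3: store L4 := 28 | P0:I, P1:I, P2:I, P3:M(28) | bus: BusUpgr
[14] P3: store L1 := 68 | P0:I, P1:I, P2:I, P3:M(68) | bus: BusRdX
[15] P1: store L4 := 57 | P0:I, P1:M(57), P2:I, P3:I | bus: BusRdX,Flush
[16] P2: load  L4 | P0:I, P1:O(57), P2:S(57), P3:I | bus: BusRd
[17] P1: store L4 := 37 | P0:I, P1:M(37), P2:I, P3:I | bus: BusUpgr
[18] P3: store L0 := 93 | P0:I, P1:I, P2:I, P3:M(93) | bus: BusRdX
[19] P1: load  L3 | P0:I, P1:O(36), P2:I, P3:S(36) | bus: none
[20] P0: load  L4 | P0:S(37), P1:O(37), P2:I, P3:I | bus: BusRd
[21] P0: store L4 := 30 | P0:M(30), P1:I, P2:I, P3:I | bus: BusUpgr,Flush
[22] P1: store L1 := 44 | P0:I, P1:M(44), P2:I, P3:I | bus: BusRdX,Flush
[23] P0: store L7 := 55 | P0:M(55), P1:I, P2:I, P3:I | bus: BusRdX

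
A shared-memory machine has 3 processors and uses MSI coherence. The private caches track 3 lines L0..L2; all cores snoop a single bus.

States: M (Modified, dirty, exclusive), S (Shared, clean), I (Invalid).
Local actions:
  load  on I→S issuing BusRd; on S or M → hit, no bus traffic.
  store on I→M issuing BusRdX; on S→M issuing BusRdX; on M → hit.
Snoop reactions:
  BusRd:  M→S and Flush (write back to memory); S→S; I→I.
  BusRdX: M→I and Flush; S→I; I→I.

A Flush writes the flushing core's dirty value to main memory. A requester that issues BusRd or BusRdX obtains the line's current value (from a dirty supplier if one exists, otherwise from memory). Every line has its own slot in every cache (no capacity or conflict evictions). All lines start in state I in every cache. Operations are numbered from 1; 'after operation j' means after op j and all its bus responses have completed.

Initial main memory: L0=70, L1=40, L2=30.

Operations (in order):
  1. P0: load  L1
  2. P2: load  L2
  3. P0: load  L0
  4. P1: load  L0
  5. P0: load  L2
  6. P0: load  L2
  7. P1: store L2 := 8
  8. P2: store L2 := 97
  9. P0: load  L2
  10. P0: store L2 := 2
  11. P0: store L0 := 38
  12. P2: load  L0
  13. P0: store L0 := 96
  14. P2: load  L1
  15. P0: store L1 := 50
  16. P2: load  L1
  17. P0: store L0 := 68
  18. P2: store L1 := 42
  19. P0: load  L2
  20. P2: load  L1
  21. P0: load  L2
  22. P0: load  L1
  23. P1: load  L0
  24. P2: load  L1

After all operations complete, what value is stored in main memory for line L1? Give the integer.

[1] P0: load  L1 | P0:S(40), P1:I, P2:I | bus: BusRd
[2] P2: load  L2 | P0:I, P1:I, P2:S(30) | bus: BusRd
[3] P0: load  L0 | P0:S(70), P1:I, P2:I | bus: BusRd
[4] P1: load  L0 | P0:S(70), P1:S(70), P2:I | bus: BusRd
[5] P0: load  L2 | P0:S(30), P1:I, P2:S(30) | bus: BusRd
[6] P0: load  L2 | P0:S(30), P1:I, P2:S(30) | bus: none
[7] P1: store L2 := 8 | P0:I, P1:M(8), P2:I | bus: BusRdX
[8] P2: store L2 := 97 | P0:I, P1:I, P2:M(97) | bus: BusRdX,Flush
[9] P0: load  L2 | P0:S(97), P1:I, P2:S(97) | bus: BusRd,Flush
[10] P0: store L2 := 2 | P0:M(2), P1:I, P2:I | bus: BusRdX
[11] P0: store L0 := 38 | P0:M(38), P1:I, P2:I | bus: BusRdX
[12] P2: load  L0 | P0:S(38), P1:I, P2:S(38) | bus: BusRd,Flush
[13] P0: store L0 := 96 | P0:M(96), P1:I, P2:I | bus: BusRdX
[14] P2: load  L1 | P0:S(40), P1:I, P2:S(40) | bus: BusRd
[15] P0: store L1 := 50 | P0:M(50), P1:I, P2:I | bus: BusRdX
[16] P2: load  L1 | P0:S(50), P1:I, P2:S(50) | bus: BusRd,Flush
[17] P0: store L0 := 68 | P0:M(68), P1:I, P2:I | bus: none
[18] P2: store L1 := 42 | P0:I, P1:I, P2:M(42) | bus: BusRdX
[19] P0: load  L2 | P0:M(2), P1:I, P2:I | bus: none
[20] P2: load  L1 | P0:I, P1:I, P2:M(42) | bus: none
[21] P0: load  L2 | P0:M(2), P1:I, P2:I | bus: none
[22] P0: load  L1 | P0:S(42), P1:I, P2:S(42) | bus: BusRd,Flush
[23] P1: load  L0 | P0:S(68), P1:S(68), P2:I | bus: BusRd,Flush
[24] P2: load  L1 | P0:S(42), P1:I, P2:S(42) | bus: none

memory[L1] = 42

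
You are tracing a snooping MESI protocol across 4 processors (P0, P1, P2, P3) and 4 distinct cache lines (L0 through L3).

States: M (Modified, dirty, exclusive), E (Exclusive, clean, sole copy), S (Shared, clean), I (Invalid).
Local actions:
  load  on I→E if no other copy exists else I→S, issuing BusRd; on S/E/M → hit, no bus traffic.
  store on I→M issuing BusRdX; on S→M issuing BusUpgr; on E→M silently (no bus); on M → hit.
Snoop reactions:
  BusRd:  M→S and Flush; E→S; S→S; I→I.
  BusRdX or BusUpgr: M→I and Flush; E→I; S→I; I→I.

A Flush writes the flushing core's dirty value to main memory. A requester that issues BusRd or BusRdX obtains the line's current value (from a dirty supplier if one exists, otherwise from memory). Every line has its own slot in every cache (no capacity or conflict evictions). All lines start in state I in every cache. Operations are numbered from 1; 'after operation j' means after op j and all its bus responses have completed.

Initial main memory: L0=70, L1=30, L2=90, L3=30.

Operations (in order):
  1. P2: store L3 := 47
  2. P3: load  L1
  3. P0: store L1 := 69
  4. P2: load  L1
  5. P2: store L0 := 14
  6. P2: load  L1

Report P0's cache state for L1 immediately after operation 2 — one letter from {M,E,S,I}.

step 1: P2: store L3 := 47  ⟶  IIMI  (L3)  txn=BusRdX  M[L3]=30
step 2: P3: load  L1  ⟶  IIIE  (L1)  txn=BusRd  M[L1]=30
step 3: P0: store L1 := 69  ⟶  MIII  (L1)  txn=BusRdX  M[L1]=30
step 4: P2: load  L1  ⟶  SISI  (L1)  txn=BusRd+Flush  M[L1]=69
step 5: P2: store L0 := 14  ⟶  IIMI  (L0)  txn=BusRdX  M[L0]=70
step 6: P2: load  L1  ⟶  SISI  (L1)  txn=∅  M[L1]=69

state = I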